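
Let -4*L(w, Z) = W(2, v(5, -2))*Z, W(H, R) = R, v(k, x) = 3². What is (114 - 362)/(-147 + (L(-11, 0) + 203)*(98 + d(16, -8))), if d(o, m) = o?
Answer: -248/22995 ≈ -0.010785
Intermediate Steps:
v(k, x) = 9
L(w, Z) = -9*Z/4
(114 - 362)/(-147 + (L(-11, 0) + 203)*(98 + d(16, -8))) = (114 - 362)/(-147 + (-9/4*0 + 203)*(98 + 16)) = -248/(-147 + (0 + 203)*114) = -248/(-147 + 203*114) = -248/(-147 + 23142) = -248/22995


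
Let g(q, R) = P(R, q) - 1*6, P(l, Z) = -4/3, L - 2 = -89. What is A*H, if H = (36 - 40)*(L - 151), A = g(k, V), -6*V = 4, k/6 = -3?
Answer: -20944/3 ≈ -6981.3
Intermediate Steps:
L = -87 (L = 2 - 89 = -87)
k = -18 (k = 6*(-3) = -18)
P(l, Z) = -4/3 (P(l, Z) = -4*1/3 = -4/3)
V = -2/3 (V = -1/6*4 = -2/3 ≈ -0.66667)
g(q, R) = -22/3 (g(q, R) = -4/3 - 1*6 = -4/3 - 6 = -22/3)
A = -22/3 ≈ -7.3333
H = 952 (H = (36 - 40)*(-87 - 151) = -4*(-238) = 952)
A*H = -22/3*952 = -20944/3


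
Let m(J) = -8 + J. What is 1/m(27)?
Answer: 1/19 ≈ 0.052632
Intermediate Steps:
1/m(27) = 1/(-8 + 27) = 1/19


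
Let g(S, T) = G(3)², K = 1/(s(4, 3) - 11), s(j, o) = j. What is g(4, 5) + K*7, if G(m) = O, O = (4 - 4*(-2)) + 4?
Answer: 255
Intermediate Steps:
O = 16 (O = (4 + 8) + 4 = 12 + 4 = 16)
G(m) = 16
K = -⅐ (K = 1/(4 - 11) = 1/(-7) = -⅐ ≈ -0.14286)
g(S, T) = 256 (g(S, T) = 16² = 256)
g(4, 5) + K*7 = 256 - ⅐*7 = 256 - 1 = 255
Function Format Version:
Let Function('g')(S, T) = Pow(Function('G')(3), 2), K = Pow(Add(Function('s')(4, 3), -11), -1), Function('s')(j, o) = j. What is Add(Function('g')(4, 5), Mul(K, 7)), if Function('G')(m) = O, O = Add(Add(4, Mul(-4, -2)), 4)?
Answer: 255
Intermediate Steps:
O = 16 (O = Add(Add(4, 8), 4) = Add(12, 4) = 16)
Function('G')(m) = 16
K = Rational(-1, 7) (K = Pow(Add(4, -11), -1) = Pow(-7, -1) = Rational(-1, 7) ≈ -0.14286)
Function('g')(S, T) = 256 (Function('g')(S, T) = Pow(16, 2) = 256)
Add(Function('g')(4, 5), Mul(K, 7)) = Add(256, Mul(Rational(-1, 7), 7)) = Add(256, -1) = 255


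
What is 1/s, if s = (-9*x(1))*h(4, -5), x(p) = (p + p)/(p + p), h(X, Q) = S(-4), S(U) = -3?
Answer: 1/27 ≈ 0.037037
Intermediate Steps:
h(X, Q) = -3
x(p) = 1 (x(p) = (2*p)/((2*p)) = (2*p)*(1/(2*p)) = 1)
s = 27 (s = -9*1*(-3) = -9*(-3) = 27)
1/s = 1/27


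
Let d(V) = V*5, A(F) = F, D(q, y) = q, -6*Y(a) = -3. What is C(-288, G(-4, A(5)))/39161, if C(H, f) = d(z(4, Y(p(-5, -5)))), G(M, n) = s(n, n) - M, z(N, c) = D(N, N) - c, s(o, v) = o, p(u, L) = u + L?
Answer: 35/78322 ≈ 0.00044687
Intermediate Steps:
p(u, L) = L + u
Y(a) = ½ (Y(a) = -⅙*(-3) = ½)
z(N, c) = N - c
d(V) = 5*V
G(M, n) = n - M
C(H, f) = 35/2 (C(H, f) = 5*(4 - 1*½) = 5*(4 - ½) = 5*(7/2) = 35/2)
C(-288, G(-4, A(5)))/39161 = (35/2)/39161 = (35/2)*(1/39161) = 35/78322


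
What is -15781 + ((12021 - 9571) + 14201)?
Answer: 870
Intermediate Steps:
-15781 + ((12021 - 9571) + 14201) = -15781 + (2450 + 14201) = -15781 + 16651 = 870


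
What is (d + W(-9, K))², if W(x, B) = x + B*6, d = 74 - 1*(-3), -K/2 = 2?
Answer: 1936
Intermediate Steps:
K = -4 (K = -2*2 = -4)
d = 77 (d = 74 + 3 = 77)
W(x, B) = x + 6*B
(d + W(-9, K))² = (77 + (-9 + 6*(-4)))² = (77 + (-9 - 24))² = (77 - 33)² = 44² = 1936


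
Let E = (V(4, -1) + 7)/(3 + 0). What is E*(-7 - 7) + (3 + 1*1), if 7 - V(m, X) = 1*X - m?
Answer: -254/3 ≈ -84.667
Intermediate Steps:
V(m, X) = 7 + m - X (V(m, X) = 7 - (1*X - m) = 7 - (X - m) = 7 + (m - X) = 7 + m - X)
E = 19/3 (E = ((7 + 4 - 1*(-1)) + 7)/(3 + 0) = ((7 + 4 + 1) + 7)/3 = (12 + 7)*(1/3) = 19*(1/3) = 19/3 ≈ 6.3333)
E*(-7 - 7) + (3 + 1*1) = 19*(-7 - 7)/3 + (3 + 1*1) = (19/3)*(-14) + (3 + 1) = -266/3 + 4 = -254/3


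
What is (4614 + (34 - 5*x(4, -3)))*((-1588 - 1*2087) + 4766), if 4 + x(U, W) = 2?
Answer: 5081878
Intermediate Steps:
x(U, W) = -2 (x(U, W) = -4 + 2 = -2)
(4614 + (34 - 5*x(4, -3)))*((-1588 - 1*2087) + 4766) = (4614 + (34 - 5*(-2)))*((-1588 - 1*2087) + 4766) = (4614 + (34 + 10))*((-1588 - 2087) + 4766) = (4614 + 44)*(-3675 + 4766) = 4658*1091 = 5081878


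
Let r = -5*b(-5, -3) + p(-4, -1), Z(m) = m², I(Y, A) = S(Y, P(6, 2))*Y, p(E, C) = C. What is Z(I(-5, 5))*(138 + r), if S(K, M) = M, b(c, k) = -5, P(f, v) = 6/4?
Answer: 18225/2 ≈ 9112.5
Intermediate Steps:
P(f, v) = 3/2 (P(f, v) = 6*(¼) = 3/2)
I(Y, A) = 3*Y/2
r = 24 (r = -5*(-5) - 1 = 25 - 1 = 24)
Z(I(-5, 5))*(138 + r) = ((3/2)*(-5))²*(138 + 24) = (-15/2)²*162 = (225/4)*162 = 18225/2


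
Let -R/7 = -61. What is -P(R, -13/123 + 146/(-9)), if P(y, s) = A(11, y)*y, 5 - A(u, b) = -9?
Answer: -5978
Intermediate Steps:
R = 427 (R = -7*(-61) = 427)
A(u, b) = 14 (A(u, b) = 5 - 1*(-9) = 5 + 9 = 14)
P(y, s) = 14*y
-P(R, -13/123 + 146/(-9)) = -14*427 = -1*5978 = -5978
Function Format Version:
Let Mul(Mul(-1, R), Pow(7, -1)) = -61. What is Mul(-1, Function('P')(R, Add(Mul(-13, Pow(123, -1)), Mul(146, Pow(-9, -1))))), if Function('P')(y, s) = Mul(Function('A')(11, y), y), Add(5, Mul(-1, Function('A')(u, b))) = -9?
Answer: -5978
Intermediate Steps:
R = 427 (R = Mul(-7, -61) = 427)
Function('A')(u, b) = 14 (Function('A')(u, b) = Add(5, Mul(-1, -9)) = Add(5, 9) = 14)
Function('P')(y, s) = Mul(14, y)
Mul(-1, Function('P')(R, Add(Mul(-13, Pow(123, -1)), Mul(146, Pow(-9, -1))))) = Mul(-1, Mul(14, 427)) = Mul(-1, 5978) = -5978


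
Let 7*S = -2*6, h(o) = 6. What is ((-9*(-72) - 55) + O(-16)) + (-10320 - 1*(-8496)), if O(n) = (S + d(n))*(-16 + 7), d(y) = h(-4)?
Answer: -8887/7 ≈ -1269.6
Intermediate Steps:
d(y) = 6
S = -12/7 (S = (-2*6)/7 = (1/7)*(-12) = -12/7 ≈ -1.7143)
O(n) = -270/7 (O(n) = (-12/7 + 6)*(-16 + 7) = (30/7)*(-9) = -270/7)
((-9*(-72) - 55) + O(-16)) + (-10320 - 1*(-8496)) = ((-9*(-72) - 55) - 270/7) + (-10320 - 1*(-8496)) = ((648 - 55) - 270/7) + (-10320 + 8496) = (593 - 270/7) - 1824 = 3881/7 - 1824 = -8887/7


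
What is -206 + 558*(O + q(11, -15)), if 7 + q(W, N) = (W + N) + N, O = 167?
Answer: 78472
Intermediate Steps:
q(W, N) = -7 + W + 2*N (q(W, N) = -7 + ((W + N) + N) = -7 + ((N + W) + N) = -7 + (W + 2*N) = -7 + W + 2*N)
-206 + 558*(O + q(11, -15)) = -206 + 558*(167 + (-7 + 11 + 2*(-15))) = -206 + 558*(167 + (-7 + 11 - 30)) = -206 + 558*(167 - 26) = -206 + 558*141 = -206 + 78678 = 78472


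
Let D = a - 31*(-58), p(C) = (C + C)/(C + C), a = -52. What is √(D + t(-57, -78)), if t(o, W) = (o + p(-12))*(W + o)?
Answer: 3*√1034 ≈ 96.468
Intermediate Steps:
p(C) = 1 (p(C) = (2*C)/((2*C)) = (2*C)*(1/(2*C)) = 1)
t(o, W) = (1 + o)*(W + o) (t(o, W) = (o + 1)*(W + o) = (1 + o)*(W + o))
D = 1746 (D = -52 - 31*(-58) = -52 + 1798 = 1746)
√(D + t(-57, -78)) = √(1746 + (-78 - 57 + (-57)² - 78*(-57))) = √(1746 + (-78 - 57 + 3249 + 4446)) = √(1746 + 7560) = √9306 = 3*√1034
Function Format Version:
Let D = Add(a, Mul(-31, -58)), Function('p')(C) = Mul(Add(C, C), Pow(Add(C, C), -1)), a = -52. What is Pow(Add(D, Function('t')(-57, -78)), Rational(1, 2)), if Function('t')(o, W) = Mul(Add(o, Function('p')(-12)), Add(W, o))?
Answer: Mul(3, Pow(1034, Rational(1, 2))) ≈ 96.468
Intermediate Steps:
Function('p')(C) = 1 (Function('p')(C) = Mul(Mul(2, C), Pow(Mul(2, C), -1)) = Mul(Mul(2, C), Mul(Rational(1, 2), Pow(C, -1))) = 1)
Function('t')(o, W) = Mul(Add(1, o), Add(W, o)) (Function('t')(o, W) = Mul(Add(o, 1), Add(W, o)) = Mul(Add(1, o), Add(W, o)))
D = 1746 (D = Add(-52, Mul(-31, -58)) = Add(-52, 1798) = 1746)
Pow(Add(D, Function('t')(-57, -78)), Rational(1, 2)) = Pow(Add(1746, Add(-78, -57, Pow(-57, 2), Mul(-78, -57))), Rational(1, 2)) = Pow(Add(1746, Add(-78, -57, 3249, 4446)), Rational(1, 2)) = Pow(Add(1746, 7560), Rational(1, 2)) = Pow(9306, Rational(1, 2)) = Mul(3, Pow(1034, Rational(1, 2)))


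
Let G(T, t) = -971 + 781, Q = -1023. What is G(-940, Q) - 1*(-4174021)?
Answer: 4173831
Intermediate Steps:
G(T, t) = -190
G(-940, Q) - 1*(-4174021) = -190 - 1*(-4174021) = -190 + 4174021 = 4173831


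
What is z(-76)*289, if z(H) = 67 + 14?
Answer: 23409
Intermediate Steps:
z(H) = 81
z(-76)*289 = 81*289 = 23409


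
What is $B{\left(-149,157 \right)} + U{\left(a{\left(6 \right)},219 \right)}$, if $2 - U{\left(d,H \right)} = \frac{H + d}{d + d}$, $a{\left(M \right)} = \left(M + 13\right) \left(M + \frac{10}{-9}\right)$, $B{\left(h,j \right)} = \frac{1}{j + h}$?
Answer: $\frac{373}{836} \approx 0.44617$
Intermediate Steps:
$B{\left(h,j \right)} = \frac{1}{h + j}$
$a{\left(M \right)} = \left(13 + M\right) \left(- \frac{10}{9} + M\right)$ ($a{\left(M \right)} = \left(13 + M\right) \left(M + 10 \left(- \frac{1}{9}\right)\right) = \left(13 + M\right) \left(M - \frac{10}{9}\right) = \left(13 + M\right) \left(- \frac{10}{9} + M\right)$)
$U{\left(d,H \right)} = 2 - \frac{H + d}{2 d}$ ($U{\left(d,H \right)} = 2 - \frac{H + d}{d + d} = 2 - \frac{H + d}{2 d}$)
$B{\left(-149,157 \right)} + U{\left(a{\left(6 \right)},219 \right)} = \frac{1}{-149 + 157} + \frac{\left(-1\right) 219 + 3 \left(- \frac{130}{9} + 6^{2} + \frac{107}{9} \cdot 6\right)}{2 \left(- \frac{130}{9} + 6^{2} + \frac{107}{9} \cdot 6\right)} = \frac{1}{8} + \frac{-219 + 3 \left(- \frac{130}{9} + 36 + \frac{214}{3}\right)}{2 \left(- \frac{130}{9} + 36 + \frac{214}{3}\right)} = \frac{1}{8} + \frac{-219 + 3 \cdot \frac{836}{9}}{2 \cdot \frac{836}{9}} = \frac{1}{8} + \frac{1}{2} \cdot \frac{9}{836} \left(-219 + \frac{836}{3}\right) = \frac{1}{8} + \frac{1}{2} \cdot \frac{9}{836} \cdot \frac{179}{3} = \frac{1}{8} + \frac{537}{1672} = \frac{373}{836}$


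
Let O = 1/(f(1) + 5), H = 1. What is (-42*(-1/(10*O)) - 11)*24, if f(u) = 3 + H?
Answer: 3216/5 ≈ 643.20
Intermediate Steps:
f(u) = 4 (f(u) = 3 + 1 = 4)
O = ⅑ (O = 1/(4 + 5) = 1/9 = ⅑ ≈ 0.11111)
(-42*(-1/(10*O)) - 11)*24 = (-42/((-10*⅑)) - 11)*24 = (-42/(-10/9) - 11)*24 = (-42*(-9/10) - 11)*24 = (189/5 - 11)*24 = (134/5)*24 = 3216/5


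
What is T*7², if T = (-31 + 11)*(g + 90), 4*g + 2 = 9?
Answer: -89915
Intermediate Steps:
g = 7/4 (g = -½ + (¼)*9 = -½ + 9/4 = 7/4 ≈ 1.7500)
T = -1835 (T = (-31 + 11)*(7/4 + 90) = -20*367/4 = -1835)
T*7² = -1835*7² = -1835*49 = -89915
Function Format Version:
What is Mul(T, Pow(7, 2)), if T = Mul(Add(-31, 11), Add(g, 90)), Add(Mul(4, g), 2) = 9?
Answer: -89915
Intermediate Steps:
g = Rational(7, 4) (g = Add(Rational(-1, 2), Mul(Rational(1, 4), 9)) = Add(Rational(-1, 2), Rational(9, 4)) = Rational(7, 4) ≈ 1.7500)
T = -1835 (T = Mul(Add(-31, 11), Add(Rational(7, 4), 90)) = Mul(-20, Rational(367, 4)) = -1835)
Mul(T, Pow(7, 2)) = Mul(-1835, Pow(7, 2)) = Mul(-1835, 49) = -89915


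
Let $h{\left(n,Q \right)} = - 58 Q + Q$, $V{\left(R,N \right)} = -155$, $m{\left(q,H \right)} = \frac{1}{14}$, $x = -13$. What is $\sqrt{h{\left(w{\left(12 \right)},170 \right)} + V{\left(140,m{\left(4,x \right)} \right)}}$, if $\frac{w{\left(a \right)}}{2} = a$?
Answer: $i \sqrt{9845} \approx 99.222 i$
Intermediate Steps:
$w{\left(a \right)} = 2 a$
$m{\left(q,H \right)} = \frac{1}{14}$
$h{\left(n,Q \right)} = - 57 Q$
$\sqrt{h{\left(w{\left(12 \right)},170 \right)} + V{\left(140,m{\left(4,x \right)} \right)}} = \sqrt{\left(-57\right) 170 - 155} = \sqrt{-9690 - 155} = \sqrt{-9845} = i \sqrt{9845}$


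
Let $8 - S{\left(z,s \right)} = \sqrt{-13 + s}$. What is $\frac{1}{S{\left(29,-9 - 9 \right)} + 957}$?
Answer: $\frac{965}{931256} + \frac{i \sqrt{31}}{931256} \approx 0.0010362 + 5.9788 \cdot 10^{-6} i$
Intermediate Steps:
$S{\left(z,s \right)} = 8 - \sqrt{-13 + s}$
$\frac{1}{S{\left(29,-9 - 9 \right)} + 957} = \frac{1}{\left(8 - \sqrt{-13 - 18}\right) + 957} = \frac{1}{\left(8 - \sqrt{-31}\right) + 957} = \frac{1}{\left(8 - i \sqrt{31}\right) + 957} = \frac{1}{965 - i \sqrt{31}}$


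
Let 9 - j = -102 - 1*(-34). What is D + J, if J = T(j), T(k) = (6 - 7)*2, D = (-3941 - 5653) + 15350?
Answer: 5754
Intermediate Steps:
D = 5756 (D = -9594 + 15350 = 5756)
j = 77 (j = 9 - (-102 - 1*(-34)) = 9 - (-102 + 34) = 9 - 1*(-68) = 9 + 68 = 77)
T(k) = -2 (T(k) = -1*2 = -2)
J = -2
D + J = 5756 - 2 = 5754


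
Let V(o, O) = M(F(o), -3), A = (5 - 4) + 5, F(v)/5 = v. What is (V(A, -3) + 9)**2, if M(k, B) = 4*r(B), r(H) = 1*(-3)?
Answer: 9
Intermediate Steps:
r(H) = -3
F(v) = 5*v
A = 6 (A = 1 + 5 = 6)
M(k, B) = -12 (M(k, B) = 4*(-3) = -12)
V(o, O) = -12
(V(A, -3) + 9)**2 = (-12 + 9)**2 = (-3)**2 = 9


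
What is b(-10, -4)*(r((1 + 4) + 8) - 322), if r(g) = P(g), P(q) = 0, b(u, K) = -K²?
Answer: 5152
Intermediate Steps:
r(g) = 0
b(-10, -4)*(r((1 + 4) + 8) - 322) = (-1*(-4)²)*(0 - 322) = -1*16*(-322) = -16*(-322) = 5152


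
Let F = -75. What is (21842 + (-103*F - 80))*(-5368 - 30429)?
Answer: -1055546139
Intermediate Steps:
(21842 + (-103*F - 80))*(-5368 - 30429) = (21842 + (-103*(-75) - 80))*(-5368 - 30429) = (21842 + (7725 - 80))*(-35797) = (21842 + 7645)*(-35797) = 29487*(-35797) = -1055546139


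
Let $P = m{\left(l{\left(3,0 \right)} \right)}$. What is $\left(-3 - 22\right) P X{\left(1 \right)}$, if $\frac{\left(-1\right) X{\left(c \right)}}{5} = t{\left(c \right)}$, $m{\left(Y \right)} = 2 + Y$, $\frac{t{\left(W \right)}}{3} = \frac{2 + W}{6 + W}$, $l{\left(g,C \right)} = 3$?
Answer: $\frac{5625}{7} \approx 803.57$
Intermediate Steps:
$t{\left(W \right)} = \frac{3 \left(2 + W\right)}{6 + W}$ ($t{\left(W \right)} = 3 \frac{2 + W}{6 + W} = \frac{3 \left(2 + W\right)}{6 + W}$)
$P = 5$ ($P = 2 + 3 = 5$)
$X{\left(c \right)} = - \frac{15 \left(2 + c\right)}{6 + c}$ ($X{\left(c \right)} = - 5 \frac{3 \left(2 + c\right)}{6 + c} = - \frac{15 \left(2 + c\right)}{6 + c}$)
$\left(-3 - 22\right) P X{\left(1 \right)} = \left(-3 - 22\right) 5 \frac{15 \left(-2 - 1\right)}{6 + 1} = \left(-3 - 22\right) 5 \frac{15 \left(-2 - 1\right)}{7} = \left(-25\right) 5 \cdot 15 \cdot \frac{1}{7} \left(-3\right) = \left(-125\right) \left(- \frac{45}{7}\right) = \frac{5625}{7}$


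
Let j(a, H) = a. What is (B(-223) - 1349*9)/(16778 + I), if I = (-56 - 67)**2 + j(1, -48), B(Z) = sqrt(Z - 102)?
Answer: -4047/10636 + 5*I*sqrt(13)/31908 ≈ -0.3805 + 0.00056499*I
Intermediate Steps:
B(Z) = sqrt(-102 + Z)
I = 15130 (I = (-56 - 67)**2 + 1 = (-123)**2 + 1 = 15129 + 1 = 15130)
(B(-223) - 1349*9)/(16778 + I) = (sqrt(-102 - 223) - 1349*9)/(16778 + 15130) = (sqrt(-325) - 12141)/31908 = (5*I*sqrt(13) - 12141)*(1/31908) = (-12141 + 5*I*sqrt(13))*(1/31908) = -4047/10636 + 5*I*sqrt(13)/31908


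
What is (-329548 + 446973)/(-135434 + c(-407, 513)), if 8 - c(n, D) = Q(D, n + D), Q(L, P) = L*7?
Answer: -117425/139017 ≈ -0.84468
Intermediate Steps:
Q(L, P) = 7*L
c(n, D) = 8 - 7*D
(-329548 + 446973)/(-135434 + c(-407, 513)) = (-329548 + 446973)/(-135434 + (8 - 7*513)) = 117425/(-135434 + (8 - 3591)) = 117425/(-135434 - 3583) = 117425/(-139017) = 117425*(-1/139017) = -117425/139017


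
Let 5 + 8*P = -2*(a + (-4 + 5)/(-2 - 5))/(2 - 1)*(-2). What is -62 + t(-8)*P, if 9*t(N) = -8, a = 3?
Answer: -439/7 ≈ -62.714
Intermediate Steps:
t(N) = -8/9 (t(N) = (⅑)*(-8) = -8/9)
P = 45/56 (P = -5/8 + (-2*(3 + (-4 + 5)/(-2 - 5))/(2 - 1)*(-2))/8 = -5/8 + (-2*(3 + 1/(-7))/1*(-2))/8 = -5/8 + (-2*(3 + 1*(-⅐))*(-2))/8 = -5/8 + (-2*(3 - ⅐)*(-2))/8 = -5/8 + (-40/7*(-2))/8 = -5/8 + (⅛)*(80/7) = -5/8 + 10/7 = 45/56 ≈ 0.80357)
-62 + t(-8)*P = -62 - 8/9*45/56 = -62 - 5/7 = -439/7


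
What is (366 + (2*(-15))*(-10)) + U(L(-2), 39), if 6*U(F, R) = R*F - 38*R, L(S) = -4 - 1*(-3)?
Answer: 825/2 ≈ 412.50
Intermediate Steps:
L(S) = -1 (L(S) = -4 + 3 = -1)
U(F, R) = -19*R/3 + F*R/6 (U(F, R) = (R*F - 38*R)/6 = (F*R - 38*R)/6 = (-38*R + F*R)/6 = -19*R/3 + F*R/6)
(366 + (2*(-15))*(-10)) + U(L(-2), 39) = (366 + (2*(-15))*(-10)) + (⅙)*39*(-38 - 1) = (366 - 30*(-10)) + (⅙)*39*(-39) = (366 + 300) - 507/2 = 666 - 507/2 = 825/2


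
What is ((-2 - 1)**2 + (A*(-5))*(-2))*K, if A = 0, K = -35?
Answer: -315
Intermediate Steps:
((-2 - 1)**2 + (A*(-5))*(-2))*K = ((-2 - 1)**2 + (0*(-5))*(-2))*(-35) = ((-3)**2 + 0*(-2))*(-35) = (9 + 0)*(-35) = 9*(-35) = -315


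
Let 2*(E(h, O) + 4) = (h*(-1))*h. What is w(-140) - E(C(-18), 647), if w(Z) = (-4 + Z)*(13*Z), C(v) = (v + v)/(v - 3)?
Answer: 12842188/49 ≈ 2.6209e+5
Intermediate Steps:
C(v) = 2*v/(-3 + v) (C(v) = (2*v)/(-3 + v) = 2*v/(-3 + v))
E(h, O) = -4 - h**2/2 (E(h, O) = -4 + ((h*(-1))*h)/2 = -4 + ((-h)*h)/2 = -4 + (-h**2)/2 = -4 - h**2/2)
w(Z) = 13*Z*(-4 + Z)
w(-140) - E(C(-18), 647) = 13*(-140)*(-4 - 140) - (-4 - 1296/(-3 - 18)**2/2) = 13*(-140)*(-144) - (-4 - (2*(-18)/(-21))**2/2) = 262080 - (-4 - (2*(-18)*(-1/21))**2/2) = 262080 - (-4 - (12/7)**2/2) = 262080 - (-4 - 1/2*144/49) = 262080 - (-4 - 72/49) = 262080 - 1*(-268/49) = 262080 + 268/49 = 12842188/49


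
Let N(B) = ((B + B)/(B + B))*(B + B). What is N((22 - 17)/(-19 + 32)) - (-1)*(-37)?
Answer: -471/13 ≈ -36.231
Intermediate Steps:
N(B) = 2*B (N(B) = ((2*B)/((2*B)))*(2*B) = ((2*B)*(1/(2*B)))*(2*B) = 1*(2*B) = 2*B)
N((22 - 17)/(-19 + 32)) - (-1)*(-37) = 2*((22 - 17)/(-19 + 32)) - (-1)*(-37) = 2*(5/13) - 1*37 = 2*(5*(1/13)) - 37 = 2*(5/13) - 37 = 10/13 - 37 = -471/13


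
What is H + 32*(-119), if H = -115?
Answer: -3923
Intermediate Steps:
H + 32*(-119) = -115 + 32*(-119) = -115 - 3808 = -3923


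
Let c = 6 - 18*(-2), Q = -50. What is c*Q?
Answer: -2100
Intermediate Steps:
c = 42 (c = 6 + 36 = 42)
c*Q = 42*(-50) = -2100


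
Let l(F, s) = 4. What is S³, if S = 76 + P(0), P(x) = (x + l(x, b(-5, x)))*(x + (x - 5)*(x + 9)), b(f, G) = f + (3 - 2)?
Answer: -1124864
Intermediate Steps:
b(f, G) = 1 + f (b(f, G) = f + 1 = 1 + f)
P(x) = (4 + x)*(x + (-5 + x)*(9 + x)) (P(x) = (x + 4)*(x + (x - 5)*(x + 9)) = (4 + x)*(x + (-5 + x)*(9 + x)))
S = -104 (S = 76 + (-180 + 0³ - 25*0 + 9*0²) = 76 + (-180 + 0 + 0 + 9*0) = 76 + (-180 + 0 + 0 + 0) = 76 - 180 = -104)
S³ = (-104)³ = -1124864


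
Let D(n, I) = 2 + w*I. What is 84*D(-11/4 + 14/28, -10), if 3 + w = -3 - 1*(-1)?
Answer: 4368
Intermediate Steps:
w = -5 (w = -3 + (-3 - 1*(-1)) = -3 + (-3 + 1) = -3 - 2 = -5)
D(n, I) = 2 - 5*I
84*D(-11/4 + 14/28, -10) = 84*(2 - 5*(-10)) = 84*(2 + 50) = 84*52 = 4368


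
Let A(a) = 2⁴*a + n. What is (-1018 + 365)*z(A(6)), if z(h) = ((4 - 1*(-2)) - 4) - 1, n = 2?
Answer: -653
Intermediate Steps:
A(a) = 2 + 16*a (A(a) = 2⁴*a + 2 = 16*a + 2 = 2 + 16*a)
z(h) = 1 (z(h) = ((4 + 2) - 4) - 1 = (6 - 4) - 1 = 2 - 1 = 1)
(-1018 + 365)*z(A(6)) = (-1018 + 365)*1 = -653*1 = -653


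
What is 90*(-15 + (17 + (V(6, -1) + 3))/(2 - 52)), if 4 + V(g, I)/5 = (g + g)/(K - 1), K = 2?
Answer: -1458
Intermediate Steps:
V(g, I) = -20 + 10*g (V(g, I) = -20 + 5*((g + g)/(2 - 1)) = -20 + 5*((2*g)/1) = -20 + 5*((2*g)*1) = -20 + 5*(2*g) = -20 + 10*g)
90*(-15 + (17 + (V(6, -1) + 3))/(2 - 52)) = 90*(-15 + (17 + ((-20 + 10*6) + 3))/(2 - 52)) = 90*(-15 + (17 + ((-20 + 60) + 3))/(-50)) = 90*(-15 + (17 + (40 + 3))*(-1/50)) = 90*(-15 + (17 + 43)*(-1/50)) = 90*(-15 + 60*(-1/50)) = 90*(-15 - 6/5) = 90*(-81/5) = -1458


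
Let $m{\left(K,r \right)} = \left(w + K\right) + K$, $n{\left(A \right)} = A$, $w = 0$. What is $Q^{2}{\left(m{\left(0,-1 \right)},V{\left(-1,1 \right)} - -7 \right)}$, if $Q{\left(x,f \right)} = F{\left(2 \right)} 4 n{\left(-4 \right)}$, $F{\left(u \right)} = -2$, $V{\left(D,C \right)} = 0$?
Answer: $1024$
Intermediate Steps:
$m{\left(K,r \right)} = 2 K$ ($m{\left(K,r \right)} = \left(0 + K\right) + K = K + K = 2 K$)
$Q{\left(x,f \right)} = 32$ ($Q{\left(x,f \right)} = \left(-2\right) 4 \left(-4\right) = \left(-8\right) \left(-4\right) = 32$)
$Q^{2}{\left(m{\left(0,-1 \right)},V{\left(-1,1 \right)} - -7 \right)} = 32^{2} = 1024$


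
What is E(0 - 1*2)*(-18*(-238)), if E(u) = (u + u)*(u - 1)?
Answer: 51408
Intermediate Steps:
E(u) = 2*u*(-1 + u) (E(u) = (2*u)*(-1 + u) = 2*u*(-1 + u))
E(0 - 1*2)*(-18*(-238)) = (2*(0 - 1*2)*(-1 + (0 - 1*2)))*(-18*(-238)) = (2*(0 - 2)*(-1 + (0 - 2)))*4284 = (2*(-2)*(-1 - 2))*4284 = (2*(-2)*(-3))*4284 = 12*4284 = 51408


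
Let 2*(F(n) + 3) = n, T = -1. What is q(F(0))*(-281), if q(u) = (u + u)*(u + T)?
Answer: -6744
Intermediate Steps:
F(n) = -3 + n/2
q(u) = 2*u*(-1 + u) (q(u) = (u + u)*(u - 1) = (2*u)*(-1 + u) = 2*u*(-1 + u))
q(F(0))*(-281) = (2*(-3 + (1/2)*0)*(-1 + (-3 + (1/2)*0)))*(-281) = (2*(-3 + 0)*(-1 + (-3 + 0)))*(-281) = (2*(-3)*(-1 - 3))*(-281) = (2*(-3)*(-4))*(-281) = 24*(-281) = -6744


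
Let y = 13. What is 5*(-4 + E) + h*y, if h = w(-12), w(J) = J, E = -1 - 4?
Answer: -201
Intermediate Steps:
E = -5
h = -12
5*(-4 + E) + h*y = 5*(-4 - 5) - 12*13 = 5*(-9) - 156 = -45 - 156 = -201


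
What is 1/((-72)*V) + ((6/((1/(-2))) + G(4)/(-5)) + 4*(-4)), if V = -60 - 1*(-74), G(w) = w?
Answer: -145157/5040 ≈ -28.801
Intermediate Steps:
V = 14 (V = -60 + 74 = 14)
1/((-72)*V) + ((6/((1/(-2))) + G(4)/(-5)) + 4*(-4)) = 1/(-72*14) + ((6/((1/(-2))) + 4/(-5)) + 4*(-4)) = -1/72*1/14 + ((6/((1*(-1/2))) + 4*(-1/5)) - 16) = -1/1008 + ((6/(-1/2) - 4/5) - 16) = -1/1008 + ((6*(-2) - 4/5) - 16) = -1/1008 + ((-12 - 4/5) - 16) = -1/1008 + (-64/5 - 16) = -1/1008 - 144/5 = -145157/5040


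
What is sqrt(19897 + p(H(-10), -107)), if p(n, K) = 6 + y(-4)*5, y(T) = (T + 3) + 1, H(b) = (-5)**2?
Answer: sqrt(19903) ≈ 141.08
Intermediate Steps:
H(b) = 25
y(T) = 4 + T (y(T) = (3 + T) + 1 = 4 + T)
p(n, K) = 6 (p(n, K) = 6 + (4 - 4)*5 = 6 + 0*5 = 6 + 0 = 6)
sqrt(19897 + p(H(-10), -107)) = sqrt(19897 + 6) = sqrt(19903)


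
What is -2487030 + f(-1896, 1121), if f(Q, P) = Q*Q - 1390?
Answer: 1106396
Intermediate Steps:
f(Q, P) = -1390 + Q² (f(Q, P) = Q² - 1390 = -1390 + Q²)
-2487030 + f(-1896, 1121) = -2487030 + (-1390 + (-1896)²) = -2487030 + (-1390 + 3594816) = -2487030 + 3593426 = 1106396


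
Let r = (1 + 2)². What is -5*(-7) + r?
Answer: 44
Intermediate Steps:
r = 9 (r = 3² = 9)
-5*(-7) + r = -5*(-7) + 9 = 35 + 9 = 44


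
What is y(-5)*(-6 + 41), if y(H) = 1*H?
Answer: -175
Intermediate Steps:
y(H) = H
y(-5)*(-6 + 41) = -5*(-6 + 41) = -5*35 = -175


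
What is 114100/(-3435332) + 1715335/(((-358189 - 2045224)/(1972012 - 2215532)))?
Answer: 358750260206117775/2064130397029 ≈ 1.7380e+5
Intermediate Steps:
114100/(-3435332) + 1715335/(((-358189 - 2045224)/(1972012 - 2215532))) = 114100*(-1/3435332) + 1715335/((-2403413/(-243520))) = -28525/858833 + 1715335/((-2403413*(-1/243520))) = -28525/858833 + 1715335/(2403413/243520) = -28525/858833 + 1715335*(243520/2403413) = -28525/858833 + 417718379200/2403413 = 358750260206117775/2064130397029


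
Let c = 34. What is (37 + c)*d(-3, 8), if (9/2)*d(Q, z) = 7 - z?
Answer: -142/9 ≈ -15.778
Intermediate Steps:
d(Q, z) = 14/9 - 2*z/9 (d(Q, z) = 2*(7 - z)/9 = 14/9 - 2*z/9)
(37 + c)*d(-3, 8) = (37 + 34)*(14/9 - 2/9*8) = 71*(14/9 - 16/9) = 71*(-2/9) = -142/9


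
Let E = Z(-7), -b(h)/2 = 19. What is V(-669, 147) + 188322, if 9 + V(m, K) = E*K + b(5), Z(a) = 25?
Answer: 191950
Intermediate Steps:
b(h) = -38 (b(h) = -2*19 = -38)
E = 25
V(m, K) = -47 + 25*K (V(m, K) = -9 + (25*K - 38) = -9 + (-38 + 25*K) = -47 + 25*K)
V(-669, 147) + 188322 = (-47 + 25*147) + 188322 = (-47 + 3675) + 188322 = 3628 + 188322 = 191950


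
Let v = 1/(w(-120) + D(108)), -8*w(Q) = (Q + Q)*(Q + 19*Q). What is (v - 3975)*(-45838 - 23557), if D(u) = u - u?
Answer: 3972169813879/14400 ≈ 2.7585e+8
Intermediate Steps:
D(u) = 0
w(Q) = -5*Q**2 (w(Q) = -(Q + Q)*(Q + 19*Q)/8 = -2*Q*20*Q/8 = -5*Q**2)
v = -1/72000 (v = 1/(-5*(-120)**2 + 0) = 1/(-5*14400 + 0) = 1/(-72000 + 0) = 1/(-72000) = -1/72000 ≈ -1.3889e-5)
(v - 3975)*(-45838 - 23557) = (-1/72000 - 3975)*(-45838 - 23557) = -286200001/72000*(-69395) = 3972169813879/14400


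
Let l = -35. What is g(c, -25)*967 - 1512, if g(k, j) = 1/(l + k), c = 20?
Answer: -23647/15 ≈ -1576.5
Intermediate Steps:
g(k, j) = 1/(-35 + k)
g(c, -25)*967 - 1512 = 967/(-35 + 20) - 1512 = 967/(-15) - 1512 = -1/15*967 - 1512 = -967/15 - 1512 = -23647/15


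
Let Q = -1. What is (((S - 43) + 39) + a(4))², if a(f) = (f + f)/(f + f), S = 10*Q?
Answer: 169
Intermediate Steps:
S = -10 (S = 10*(-1) = -10)
a(f) = 1 (a(f) = (2*f)/((2*f)) = (2*f)*(1/(2*f)) = 1)
(((S - 43) + 39) + a(4))² = (((-10 - 43) + 39) + 1)² = ((-53 + 39) + 1)² = (-14 + 1)² = (-13)² = 169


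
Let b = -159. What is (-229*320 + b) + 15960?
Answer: -57479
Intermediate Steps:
(-229*320 + b) + 15960 = (-229*320 - 159) + 15960 = (-73280 - 159) + 15960 = -73439 + 15960 = -57479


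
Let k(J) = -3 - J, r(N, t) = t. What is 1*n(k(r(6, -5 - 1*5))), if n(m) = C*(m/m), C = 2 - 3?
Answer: -1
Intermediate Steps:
C = -1
n(m) = -1 (n(m) = -m/m = -1*1 = -1)
1*n(k(r(6, -5 - 1*5))) = 1*(-1) = -1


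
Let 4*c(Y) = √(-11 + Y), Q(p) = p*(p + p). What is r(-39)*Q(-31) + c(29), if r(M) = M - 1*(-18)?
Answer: -40362 + 3*√2/4 ≈ -40361.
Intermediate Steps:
r(M) = 18 + M (r(M) = M + 18 = 18 + M)
Q(p) = 2*p² (Q(p) = p*(2*p) = 2*p²)
c(Y) = √(-11 + Y)/4
r(-39)*Q(-31) + c(29) = (18 - 39)*(2*(-31)²) + √(-11 + 29)/4 = -42*961 + √18/4 = -21*1922 + (3*√2)/4 = -40362 + 3*√2/4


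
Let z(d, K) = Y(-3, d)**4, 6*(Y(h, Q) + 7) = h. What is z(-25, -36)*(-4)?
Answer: -50625/4 ≈ -12656.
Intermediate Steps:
Y(h, Q) = -7 + h/6
z(d, K) = 50625/16 (z(d, K) = (-7 + (1/6)*(-3))**4 = (-7 - 1/2)**4 = (-15/2)**4 = 50625/16)
z(-25, -36)*(-4) = (50625/16)*(-4) = -50625/4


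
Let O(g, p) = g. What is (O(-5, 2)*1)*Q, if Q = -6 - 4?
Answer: 50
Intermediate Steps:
Q = -10
(O(-5, 2)*1)*Q = -5*1*(-10) = -5*(-10) = 50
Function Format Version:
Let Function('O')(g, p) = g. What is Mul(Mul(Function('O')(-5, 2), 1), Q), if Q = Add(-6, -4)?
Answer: 50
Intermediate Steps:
Q = -10
Mul(Mul(Function('O')(-5, 2), 1), Q) = Mul(Mul(-5, 1), -10) = Mul(-5, -10) = 50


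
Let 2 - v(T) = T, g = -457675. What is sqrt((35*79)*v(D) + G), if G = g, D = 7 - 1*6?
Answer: I*sqrt(454910) ≈ 674.47*I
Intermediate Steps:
D = 1 (D = 7 - 6 = 1)
v(T) = 2 - T
G = -457675
sqrt((35*79)*v(D) + G) = sqrt((35*79)*(2 - 1*1) - 457675) = sqrt(2765*(2 - 1) - 457675) = sqrt(2765*1 - 457675) = sqrt(2765 - 457675) = sqrt(-454910) = I*sqrt(454910)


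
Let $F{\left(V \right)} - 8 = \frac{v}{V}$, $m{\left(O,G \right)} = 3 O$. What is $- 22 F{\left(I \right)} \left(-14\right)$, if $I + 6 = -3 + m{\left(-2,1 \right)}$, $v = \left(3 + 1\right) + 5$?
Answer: $\frac{11396}{5} \approx 2279.2$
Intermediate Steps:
$v = 9$ ($v = 4 + 5 = 9$)
$I = -15$ ($I = -6 + \left(-3 + 3 \left(-2\right)\right) = -6 - 9 = -15$)
$F{\left(V \right)} = 8 + \frac{9}{V}$
$- 22 F{\left(I \right)} \left(-14\right) = - 22 \left(8 + \frac{9}{-15}\right) \left(-14\right) = - 22 \left(8 + 9 \left(- \frac{1}{15}\right)\right) \left(-14\right) = - 22 \left(8 - \frac{3}{5}\right) \left(-14\right) = \left(-22\right) \frac{37}{5} \left(-14\right) = \left(- \frac{814}{5}\right) \left(-14\right) = \frac{11396}{5}$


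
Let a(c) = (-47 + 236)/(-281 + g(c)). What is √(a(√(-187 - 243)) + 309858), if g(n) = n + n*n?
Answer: √3*√((73436283 - 103286*I*√430)/(711 - I*√430)) ≈ 556.65 - 6.9579e-6*I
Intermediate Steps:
g(n) = n + n²
a(c) = 189/(-281 + c*(1 + c)) (a(c) = (-47 + 236)/(-281 + c*(1 + c)) = 189/(-281 + c*(1 + c)))
√(a(√(-187 - 243)) + 309858) = √(189/(-281 + √(-187 - 243)*(1 + √(-187 - 243))) + 309858) = √(189/(-281 + √(-430)*(1 + √(-430))) + 309858) = √(189/(-281 + (I*√430)*(1 + I*√430)) + 309858) = √(189/(-281 + I*√430*(1 + I*√430)) + 309858) = √(309858 + 189/(-281 + I*√430*(1 + I*√430)))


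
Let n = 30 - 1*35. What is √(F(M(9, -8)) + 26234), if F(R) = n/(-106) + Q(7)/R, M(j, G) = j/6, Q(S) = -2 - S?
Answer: 31*√306658/106 ≈ 161.95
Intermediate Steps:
M(j, G) = j/6 (M(j, G) = j*(⅙) = j/6)
n = -5 (n = 30 - 35 = -5)
F(R) = 5/106 - 9/R (F(R) = -5/(-106) + (-2 - 1*7)/R = -5*(-1/106) + (-2 - 7)/R = 5/106 - 9/R)
√(F(M(9, -8)) + 26234) = √((5/106 - 9/((⅙)*9)) + 26234) = √((5/106 - 9/3/2) + 26234) = √((5/106 - 9*⅔) + 26234) = √((5/106 - 6) + 26234) = √(-631/106 + 26234) = √(2780173/106) = 31*√306658/106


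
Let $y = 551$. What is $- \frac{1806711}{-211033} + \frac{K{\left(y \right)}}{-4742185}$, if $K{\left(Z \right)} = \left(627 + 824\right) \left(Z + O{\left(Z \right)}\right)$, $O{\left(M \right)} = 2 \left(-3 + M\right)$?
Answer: $\frac{8063431773234}{1000757527105} \approx 8.0573$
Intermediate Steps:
$O{\left(M \right)} = -6 + 2 M$
$K{\left(Z \right)} = -8706 + 4353 Z$ ($K{\left(Z \right)} = \left(627 + 824\right) \left(Z + \left(-6 + 2 Z\right)\right) = 1451 \left(-6 + 3 Z\right) = -8706 + 4353 Z$)
$- \frac{1806711}{-211033} + \frac{K{\left(y \right)}}{-4742185} = - \frac{1806711}{-211033} + \frac{-8706 + 4353 \cdot 551}{-4742185} = \left(-1806711\right) \left(- \frac{1}{211033}\right) + \left(-8706 + 2398503\right) \left(- \frac{1}{4742185}\right) = \frac{1806711}{211033} + 2389797 \left(- \frac{1}{4742185}\right) = \frac{1806711}{211033} - \frac{2389797}{4742185} = \frac{8063431773234}{1000757527105}$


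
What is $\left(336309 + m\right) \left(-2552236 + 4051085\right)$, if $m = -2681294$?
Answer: $-3514778422265$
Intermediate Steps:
$\left(336309 + m\right) \left(-2552236 + 4051085\right) = \left(336309 - 2681294\right) \left(-2552236 + 4051085\right) = \left(-2344985\right) 1498849 = -3514778422265$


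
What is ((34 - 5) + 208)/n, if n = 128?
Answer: 237/128 ≈ 1.8516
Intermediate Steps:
((34 - 5) + 208)/n = ((34 - 5) + 208)/128 = (29 + 208)*(1/128) = 237*(1/128) = 237/128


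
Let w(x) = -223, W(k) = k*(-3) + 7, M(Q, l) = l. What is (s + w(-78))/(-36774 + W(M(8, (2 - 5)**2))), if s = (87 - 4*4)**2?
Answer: -2409/18397 ≈ -0.13095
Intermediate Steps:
W(k) = 7 - 3*k (W(k) = -3*k + 7 = 7 - 3*k)
s = 5041 (s = (87 - 16)**2 = 71**2 = 5041)
(s + w(-78))/(-36774 + W(M(8, (2 - 5)**2))) = (5041 - 223)/(-36774 + (7 - 3*(2 - 5)**2)) = 4818/(-36774 + (7 - 3*(-3)**2)) = 4818/(-36774 + (7 - 3*9)) = 4818/(-36774 + (7 - 27)) = 4818/(-36774 - 20) = 4818/(-36794) = 4818*(-1/36794) = -2409/18397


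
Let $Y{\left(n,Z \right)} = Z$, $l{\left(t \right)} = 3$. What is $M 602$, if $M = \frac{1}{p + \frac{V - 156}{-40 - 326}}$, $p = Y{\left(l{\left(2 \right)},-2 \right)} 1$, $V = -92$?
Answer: $- \frac{55083}{121} \approx -455.23$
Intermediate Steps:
$p = -2$ ($p = \left(-2\right) 1 = -2$)
$M = - \frac{183}{242}$ ($M = \frac{1}{-2 + \frac{-92 - 156}{-40 - 326}} = \frac{1}{-2 - \frac{248}{-366}} = \frac{1}{-2 - - \frac{124}{183}} = \frac{1}{-2 + \frac{124}{183}} = \frac{1}{- \frac{242}{183}} = - \frac{183}{242} \approx -0.7562$)
$M 602 = \left(- \frac{183}{242}\right) 602 = - \frac{55083}{121}$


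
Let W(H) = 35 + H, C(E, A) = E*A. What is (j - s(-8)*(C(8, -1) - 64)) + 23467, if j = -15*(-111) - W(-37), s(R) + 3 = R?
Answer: 24342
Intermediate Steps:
s(R) = -3 + R
C(E, A) = A*E
j = 1667 (j = -15*(-111) - (35 - 37) = 1665 - 1*(-2) = 1665 + 2 = 1667)
(j - s(-8)*(C(8, -1) - 64)) + 23467 = (1667 - (-3 - 8)*(-1*8 - 64)) + 23467 = (1667 - (-11)*(-8 - 64)) + 23467 = (1667 - (-11)*(-72)) + 23467 = (1667 - 1*792) + 23467 = (1667 - 792) + 23467 = 875 + 23467 = 24342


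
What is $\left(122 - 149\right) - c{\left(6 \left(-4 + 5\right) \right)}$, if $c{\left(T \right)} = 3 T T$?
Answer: $-135$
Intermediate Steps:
$c{\left(T \right)} = 3 T^{2}$
$\left(122 - 149\right) - c{\left(6 \left(-4 + 5\right) \right)} = \left(122 - 149\right) - 3 \left(6 \left(-4 + 5\right)\right)^{2} = -27 - 3 \left(6 \cdot 1\right)^{2} = -27 - 3 \cdot 6^{2} = -27 - 3 \cdot 36 = -27 - 108 = -135$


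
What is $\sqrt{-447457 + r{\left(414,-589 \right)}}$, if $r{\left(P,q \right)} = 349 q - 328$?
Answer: $9 i \sqrt{8066} \approx 808.3 i$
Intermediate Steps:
$r{\left(P,q \right)} = -328 + 349 q$
$\sqrt{-447457 + r{\left(414,-589 \right)}} = \sqrt{-447457 + \left(-328 + 349 \left(-589\right)\right)} = \sqrt{-447457 - 205889} = \sqrt{-653346} = 9 i \sqrt{8066}$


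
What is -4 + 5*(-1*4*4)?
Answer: -84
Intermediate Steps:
-4 + 5*(-1*4*4) = -4 + 5*(-4*4) = -4 + 5*(-16) = -4 - 80 = -84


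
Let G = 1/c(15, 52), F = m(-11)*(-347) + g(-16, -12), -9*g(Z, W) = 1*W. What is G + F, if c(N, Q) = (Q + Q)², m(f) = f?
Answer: 123897283/32448 ≈ 3818.3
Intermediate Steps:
c(N, Q) = 4*Q² (c(N, Q) = (2*Q)² = 4*Q²)
g(Z, W) = -W/9
F = 11455/3 (F = -11*(-347) - ⅑*(-12) = 3817 + 4/3 = 11455/3 ≈ 3818.3)
G = 1/10816 (G = 1/(4*52²) = 1/(4*2704) = 1/10816 ≈ 9.2456e-5)
G + F = 1/10816 + 11455/3 = 123897283/32448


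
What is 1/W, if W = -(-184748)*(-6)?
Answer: -1/1108488 ≈ -9.0213e-7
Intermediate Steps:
W = -1108488 (W = -184748*6 = -1108488)
1/W = 1/(-1108488) = -1/1108488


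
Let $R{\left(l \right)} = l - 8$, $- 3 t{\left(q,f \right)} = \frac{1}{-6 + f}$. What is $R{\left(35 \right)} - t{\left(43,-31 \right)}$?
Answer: $\frac{2996}{111} \approx 26.991$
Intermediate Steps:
$t{\left(q,f \right)} = - \frac{1}{3 \left(-6 + f\right)}$
$R{\left(l \right)} = -8 + l$ ($R{\left(l \right)} = l - 8 = -8 + l$)
$R{\left(35 \right)} - t{\left(43,-31 \right)} = \left(-8 + 35\right) - - \frac{1}{-18 + 3 \left(-31\right)} = 27 - - \frac{1}{-18 - 93} = 27 - - \frac{1}{-111} = 27 - \left(-1\right) \left(- \frac{1}{111}\right) = 27 - \frac{1}{111} = \frac{2996}{111}$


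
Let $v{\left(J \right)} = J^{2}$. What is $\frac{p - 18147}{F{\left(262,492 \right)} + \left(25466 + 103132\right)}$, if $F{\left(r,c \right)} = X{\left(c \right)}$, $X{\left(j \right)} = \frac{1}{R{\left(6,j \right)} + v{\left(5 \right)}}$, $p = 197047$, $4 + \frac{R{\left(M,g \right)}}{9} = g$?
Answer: $\frac{790201300}{568017367} \approx 1.3912$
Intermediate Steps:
$R{\left(M,g \right)} = -36 + 9 g$
$X{\left(j \right)} = \frac{1}{-11 + 9 j}$ ($X{\left(j \right)} = \frac{1}{\left(-36 + 9 j\right) + 5^{2}} = \frac{1}{\left(-36 + 9 j\right) + 25} = \frac{1}{-11 + 9 j}$)
$F{\left(r,c \right)} = \frac{1}{-11 + 9 c}$
$\frac{p - 18147}{F{\left(262,492 \right)} + \left(25466 + 103132\right)} = \frac{197047 - 18147}{\frac{1}{-11 + 9 \cdot 492} + \left(25466 + 103132\right)} = \frac{178900}{\frac{1}{-11 + 4428} + 128598} = \frac{178900}{\frac{1}{4417} + 128598} = \frac{178900}{\frac{568017367}{4417}} = 178900 \cdot \frac{4417}{568017367} = \frac{790201300}{568017367}$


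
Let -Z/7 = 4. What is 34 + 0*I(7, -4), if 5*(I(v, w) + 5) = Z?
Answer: 34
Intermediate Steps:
Z = -28 (Z = -7*4 = -28)
I(v, w) = -53/5 (I(v, w) = -5 + (⅕)*(-28) = -5 - 28/5 = -53/5)
34 + 0*I(7, -4) = 34 + 0*(-53/5) = 34 + 0 = 34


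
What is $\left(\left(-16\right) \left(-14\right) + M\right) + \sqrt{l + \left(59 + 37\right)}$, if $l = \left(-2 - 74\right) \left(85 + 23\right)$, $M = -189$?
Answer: $35 + 52 i \sqrt{3} \approx 35.0 + 90.067 i$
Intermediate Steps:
$l = -8208$ ($l = \left(-76\right) 108 = -8208$)
$\left(\left(-16\right) \left(-14\right) + M\right) + \sqrt{l + \left(59 + 37\right)} = \left(\left(-16\right) \left(-14\right) - 189\right) + \sqrt{-8208 + \left(59 + 37\right)} = \left(224 - 189\right) + \sqrt{-8208 + 96} = 35 + \sqrt{-8112} = 35 + 52 i \sqrt{3}$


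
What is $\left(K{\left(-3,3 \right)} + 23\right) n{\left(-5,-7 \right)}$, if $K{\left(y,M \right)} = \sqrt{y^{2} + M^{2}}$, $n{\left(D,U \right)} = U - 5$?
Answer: $-276 - 36 \sqrt{2} \approx -326.91$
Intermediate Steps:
$n{\left(D,U \right)} = -5 + U$
$K{\left(y,M \right)} = \sqrt{M^{2} + y^{2}}$
$\left(K{\left(-3,3 \right)} + 23\right) n{\left(-5,-7 \right)} = \left(\sqrt{3^{2} + \left(-3\right)^{2}} + 23\right) \left(-5 - 7\right) = \left(\sqrt{9 + 9} + 23\right) \left(-12\right) = \left(\sqrt{18} + 23\right) \left(-12\right) = \left(3 \sqrt{2} + 23\right) \left(-12\right) = \left(23 + 3 \sqrt{2}\right) \left(-12\right) = -276 - 36 \sqrt{2}$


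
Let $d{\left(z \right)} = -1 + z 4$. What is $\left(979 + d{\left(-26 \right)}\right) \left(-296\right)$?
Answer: $-258704$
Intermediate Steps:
$d{\left(z \right)} = -1 + 4 z$
$\left(979 + d{\left(-26 \right)}\right) \left(-296\right) = \left(979 + \left(-1 + 4 \left(-26\right)\right)\right) \left(-296\right) = \left(979 - 105\right) \left(-296\right) = 874 \left(-296\right) = -258704$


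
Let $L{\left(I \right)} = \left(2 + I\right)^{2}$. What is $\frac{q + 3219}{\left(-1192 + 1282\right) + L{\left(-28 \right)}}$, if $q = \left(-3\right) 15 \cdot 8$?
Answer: $\frac{2859}{766} \approx 3.7324$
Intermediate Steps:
$q = -360$ ($q = \left(-45\right) 8 = -360$)
$\frac{q + 3219}{\left(-1192 + 1282\right) + L{\left(-28 \right)}} = \frac{-360 + 3219}{\left(-1192 + 1282\right) + \left(2 - 28\right)^{2}} = \frac{2859}{90 + \left(-26\right)^{2}} = \frac{2859}{90 + 676} = \frac{2859}{766}$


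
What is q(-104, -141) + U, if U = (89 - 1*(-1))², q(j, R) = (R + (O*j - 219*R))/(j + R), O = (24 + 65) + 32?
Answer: 1966346/245 ≈ 8025.9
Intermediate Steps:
O = 121 (O = 89 + 32 = 121)
q(j, R) = (-218*R + 121*j)/(R + j) (q(j, R) = (R + (121*j - 219*R))/(j + R) = (R + (-219*R + 121*j))/(R + j) = (-218*R + 121*j)/(R + j))
U = 8100 (U = (89 + 1)² = 90² = 8100)
q(-104, -141) + U = (-218*(-141) + 121*(-104))/(-141 - 104) + 8100 = (30738 - 12584)/(-245) + 8100 = -1/245*18154 + 8100 = -18154/245 + 8100 = 1966346/245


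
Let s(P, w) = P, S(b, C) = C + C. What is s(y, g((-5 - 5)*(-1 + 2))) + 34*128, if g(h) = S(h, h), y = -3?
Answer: 4349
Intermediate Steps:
S(b, C) = 2*C
g(h) = 2*h
s(y, g((-5 - 5)*(-1 + 2))) + 34*128 = -3 + 34*128 = -3 + 4352 = 4349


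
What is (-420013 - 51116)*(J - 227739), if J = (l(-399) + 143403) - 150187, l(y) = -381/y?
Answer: 14695188166728/133 ≈ 1.1049e+11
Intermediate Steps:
J = -902145/133 (J = (-381/(-399) + 143403) - 150187 = (-381*(-1/399) + 143403) - 150187 = (127/133 + 143403) - 150187 = 19072726/133 - 150187 = -902145/133 ≈ -6783.0)
(-420013 - 51116)*(J - 227739) = (-420013 - 51116)*(-902145/133 - 227739) = -471129*(-31191432/133) = 14695188166728/133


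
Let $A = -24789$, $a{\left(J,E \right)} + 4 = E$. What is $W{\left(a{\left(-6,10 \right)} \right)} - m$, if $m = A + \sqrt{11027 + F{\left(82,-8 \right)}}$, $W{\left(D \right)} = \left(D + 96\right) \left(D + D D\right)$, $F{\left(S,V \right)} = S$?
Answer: $29073 - 23 \sqrt{21} \approx 28968.0$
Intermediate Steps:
$a{\left(J,E \right)} = -4 + E$
$W{\left(D \right)} = \left(96 + D\right) \left(D + D^{2}\right)$
$m = -24789 + 23 \sqrt{21}$ ($m = -24789 + \sqrt{11027 + 82} = -24789 + \sqrt{11109} = -24789 + 23 \sqrt{21} \approx -24684.0$)
$W{\left(a{\left(-6,10 \right)} \right)} - m = \left(-4 + 10\right) \left(96 + \left(-4 + 10\right)^{2} + 97 \left(-4 + 10\right)\right) - \left(-24789 + 23 \sqrt{21}\right) = 6 \left(96 + 6^{2} + 97 \cdot 6\right) + \left(24789 - 23 \sqrt{21}\right) = 6 \left(96 + 36 + 582\right) + \left(24789 - 23 \sqrt{21}\right) = 6 \cdot 714 + \left(24789 - 23 \sqrt{21}\right) = 4284 + \left(24789 - 23 \sqrt{21}\right) = 29073 - 23 \sqrt{21}$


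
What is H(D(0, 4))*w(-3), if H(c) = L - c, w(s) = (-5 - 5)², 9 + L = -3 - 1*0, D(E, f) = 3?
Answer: -1500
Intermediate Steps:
L = -12 (L = -9 + (-3 - 1*0) = -9 + (-3 + 0) = -9 - 3 = -12)
w(s) = 100 (w(s) = (-10)² = 100)
H(c) = -12 - c
H(D(0, 4))*w(-3) = (-12 - 1*3)*100 = (-12 - 3)*100 = -15*100 = -1500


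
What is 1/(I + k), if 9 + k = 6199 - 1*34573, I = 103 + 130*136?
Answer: -1/10600 ≈ -9.4340e-5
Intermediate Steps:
I = 17783 (I = 103 + 17680 = 17783)
k = -28383 (k = -9 + (6199 - 1*34573) = -9 + (6199 - 34573) = -9 - 28374 = -28383)
1/(I + k) = 1/(17783 - 28383) = 1/(-10600) = -1/10600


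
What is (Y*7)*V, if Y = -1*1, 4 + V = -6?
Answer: 70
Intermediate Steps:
V = -10 (V = -4 - 6 = -10)
Y = -1
(Y*7)*V = -1*7*(-10) = -7*(-10) = 70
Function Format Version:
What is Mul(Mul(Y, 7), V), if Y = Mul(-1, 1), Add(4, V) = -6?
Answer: 70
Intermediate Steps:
V = -10 (V = Add(-4, -6) = -10)
Y = -1
Mul(Mul(Y, 7), V) = Mul(Mul(-1, 7), -10) = Mul(-7, -10) = 70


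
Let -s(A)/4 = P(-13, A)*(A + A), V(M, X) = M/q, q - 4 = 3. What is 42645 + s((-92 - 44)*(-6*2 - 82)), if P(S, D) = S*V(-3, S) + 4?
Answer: -6553709/7 ≈ -9.3624e+5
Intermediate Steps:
q = 7 (q = 4 + 3 = 7)
V(M, X) = M/7
P(S, D) = 4 - 3*S/7 (P(S, D) = S*((1/7)*(-3)) + 4 = S*(-3/7) + 4 = -3*S/7 + 4 = 4 - 3*S/7)
s(A) = -536*A/7 (s(A) = -4*(4 - 3/7*(-13))*(A + A) = -4*(4 + 39/7)*2*A = -268*2*A/7 = -536*A/7)
42645 + s((-92 - 44)*(-6*2 - 82)) = 42645 - 536*(-92 - 44)*(-6*2 - 82)/7 = 42645 - (-72896)*(-12 - 82)/7 = 42645 - (-72896)*(-94)/7 = 42645 - 536/7*12784 = 42645 - 6852224/7 = -6553709/7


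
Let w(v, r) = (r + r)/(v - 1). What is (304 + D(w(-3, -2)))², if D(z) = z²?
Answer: 93025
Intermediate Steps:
w(v, r) = 2*r/(-1 + v) (w(v, r) = (2*r)/(-1 + v) = 2*r/(-1 + v))
(304 + D(w(-3, -2)))² = (304 + (2*(-2)/(-1 - 3))²)² = (304 + (2*(-2)/(-4))²)² = (304 + (2*(-2)*(-¼))²)² = (304 + 1²)² = (304 + 1)² = 305² = 93025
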